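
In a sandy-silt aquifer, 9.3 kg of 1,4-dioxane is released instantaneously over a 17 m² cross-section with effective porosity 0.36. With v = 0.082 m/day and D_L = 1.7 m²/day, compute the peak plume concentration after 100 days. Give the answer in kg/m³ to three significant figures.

0.0329 kg/m³

The peak of an instantaneous 1D plume sits at x = vt; there the Gaussian factor is 1 and C_max = M/(n_e·A·√(4πDt)), where n_e·A is the pore area the mass is dissolved in.
√(4πDt) = √(4π × 1.7 × 100) = 46.22 m, so C_max = 9.3/(0.36 × 17 × 46.22) = 0.0329 kg/m³.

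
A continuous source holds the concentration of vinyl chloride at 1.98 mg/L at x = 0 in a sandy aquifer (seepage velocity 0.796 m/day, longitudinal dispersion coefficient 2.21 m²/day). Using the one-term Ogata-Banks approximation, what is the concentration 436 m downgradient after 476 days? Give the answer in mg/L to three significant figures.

0.211 mg/L

For a continuous step input, C/C₀ ≈ ½·erfc((x−vt)/(2√(Dt))).
vt = 0.796 × 476 = 378.896 m and 2√(Dt) = 2√(2.21 × 476) = 64.87 m.
Argument (x−vt)/(2√(Dt)) = (436 − 378.896)/64.87 = 0.8803; ½·erfc(0.8803) = 0.1066.
C = 1.98 × 0.1066 = 0.211 mg/L.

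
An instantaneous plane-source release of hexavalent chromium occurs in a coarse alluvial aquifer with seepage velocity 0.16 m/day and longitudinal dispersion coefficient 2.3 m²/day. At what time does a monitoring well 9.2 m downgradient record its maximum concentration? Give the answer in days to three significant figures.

For the 1D instantaneous-source solution, setting ∂C/∂t = 0 at fixed x gives v²t² + 2Dt − x² = 0, so t = (√(D² + v²x²) − D)/v².
√(D² + v²x²) = √(2.3² + 0.16² × 9.2²) = 2.731; v² = 0.0256.
t = (2.731 − 2.3)/0.0256 = 16.8 days (vs. the pure-advection estimate x/v = 57.5 d).

16.8 days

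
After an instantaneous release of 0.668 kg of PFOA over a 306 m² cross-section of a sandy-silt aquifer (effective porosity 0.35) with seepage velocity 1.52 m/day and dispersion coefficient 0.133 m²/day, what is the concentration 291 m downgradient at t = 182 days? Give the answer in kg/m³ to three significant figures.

For an instantaneous plane source, C(x,t) = M/(n_e·A·√(4πDt)) · exp(−(x−vt)²/(4Dt)), with n_e·A the pore (flow) area.
Plume center vt = 1.52 × 182 = 276.64 m, so the well at 291 m is 14.36 m downgradient of the peak.
√(4πDt) = 17.44 m, giving peak height M/(n_e·A·√(4πDt)) = 0.668/(0.35 × 306 × 17.44) = 0.0003576 kg/m³.
(x−vt)²/(4Dt) = (14.36)²/(4 × 0.133 × 182) = 2.130; exp(−2.130) = 0.1188.
C = 0.0003576 × 0.1188 = 4.25e-05 kg/m³.

4.25e-05 kg/m³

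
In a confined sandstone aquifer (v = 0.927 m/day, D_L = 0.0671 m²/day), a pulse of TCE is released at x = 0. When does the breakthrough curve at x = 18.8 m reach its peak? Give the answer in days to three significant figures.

For the 1D instantaneous-source solution, setting ∂C/∂t = 0 at fixed x gives v²t² + 2Dt − x² = 0, so t = (√(D² + v²x²) − D)/v².
√(D² + v²x²) = √(0.0671² + 0.927² × 18.8²) = 17.43; v² = 0.859329.
t = (17.43 − 0.0671)/0.859329 = 20.2 days (vs. the pure-advection estimate x/v = 20.3 d).

20.2 days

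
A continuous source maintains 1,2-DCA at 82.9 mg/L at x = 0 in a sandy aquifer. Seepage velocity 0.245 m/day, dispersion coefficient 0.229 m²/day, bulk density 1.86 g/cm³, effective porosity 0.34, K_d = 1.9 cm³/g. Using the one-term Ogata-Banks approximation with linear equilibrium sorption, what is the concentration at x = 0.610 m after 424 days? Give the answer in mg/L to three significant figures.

81.3 mg/L

Retardation factor R = 1 + ρ_b·K_d/n = 1 + 1.86 × 1.9/0.34 = 11.39.
Sorption retards both mechanisms: v_R = v/R = 0.02151 m/day, D_R = D/R = 0.02011 m²/day.
v_R·t = 0.02151 × 424 = 9.12024 m; 2√(D_R t) = 5.840 m; argument = (0.610 − 9.12024)/5.840 = -1.457.
C = C₀ × ½·erfc(-1.457) = 82.9 × 0.9803 = 81.3 mg/L.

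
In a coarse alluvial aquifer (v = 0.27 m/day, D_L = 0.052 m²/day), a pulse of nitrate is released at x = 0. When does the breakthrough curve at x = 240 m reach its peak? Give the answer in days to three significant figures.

888 days

For the 1D instantaneous-source solution, setting ∂C/∂t = 0 at fixed x gives v²t² + 2Dt − x² = 0, so t = (√(D² + v²x²) − D)/v².
√(D² + v²x²) = √(0.052² + 0.27² × 240²) = 64.80; v² = 0.0729.
t = (64.80 − 0.052)/0.0729 = 888 days (vs. the pure-advection estimate x/v = 889 d).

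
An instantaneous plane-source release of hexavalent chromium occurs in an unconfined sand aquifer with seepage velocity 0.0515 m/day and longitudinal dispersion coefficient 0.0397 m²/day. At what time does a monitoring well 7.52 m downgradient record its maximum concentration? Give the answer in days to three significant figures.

For the 1D instantaneous-source solution, setting ∂C/∂t = 0 at fixed x gives v²t² + 2Dt − x² = 0, so t = (√(D² + v²x²) − D)/v².
√(D² + v²x²) = √(0.0397² + 0.0515² × 7.52²) = 0.3893; v² = 0.00265225.
t = (0.3893 − 0.0397)/0.00265225 = 132 days (vs. the pure-advection estimate x/v = 146 d).

132 days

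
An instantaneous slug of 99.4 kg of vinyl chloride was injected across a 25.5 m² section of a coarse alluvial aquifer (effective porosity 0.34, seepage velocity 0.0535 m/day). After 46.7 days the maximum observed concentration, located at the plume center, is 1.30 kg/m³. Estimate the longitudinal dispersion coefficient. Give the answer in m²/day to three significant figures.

0.133 m²/day

At the plume center C_max = M/(n_e·A·√(4πDt)), so D = M²/(4πt·(n_e·A·C_max)²).
n_e·A·C_max = 0.34 × 25.5 × 1.30 = 11.27 kg/m.
D = 99.4²/(4π × 46.7 × 11.27²) = 0.133 m²/day.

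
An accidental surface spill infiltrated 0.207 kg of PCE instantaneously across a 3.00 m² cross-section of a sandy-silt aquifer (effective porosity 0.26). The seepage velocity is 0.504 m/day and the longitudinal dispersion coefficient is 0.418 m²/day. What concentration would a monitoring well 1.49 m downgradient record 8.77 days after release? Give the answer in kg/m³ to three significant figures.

0.0218 kg/m³

For an instantaneous plane source, C(x,t) = M/(n_e·A·√(4πDt)) · exp(−(x−vt)²/(4Dt)), with n_e·A the pore (flow) area.
Plume center vt = 0.504 × 8.77 = 4.42008 m, so the well at 1.49 m is 2.93008 m upgradient of the peak.
√(4πDt) = 6.787 m, giving peak height M/(n_e·A·√(4πDt)) = 0.207/(0.26 × 3.00 × 6.787) = 0.03910 kg/m³.
(x−vt)²/(4Dt) = (-2.93008)²/(4 × 0.418 × 8.77) = 0.5855; exp(−0.5855) = 0.5568.
C = 0.03910 × 0.5568 = 0.0218 kg/m³.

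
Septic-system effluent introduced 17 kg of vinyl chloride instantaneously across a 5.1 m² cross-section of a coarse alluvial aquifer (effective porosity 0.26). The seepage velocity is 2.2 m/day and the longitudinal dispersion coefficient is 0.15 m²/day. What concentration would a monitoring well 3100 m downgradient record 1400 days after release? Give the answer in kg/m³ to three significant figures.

For an instantaneous plane source, C(x,t) = M/(n_e·A·√(4πDt)) · exp(−(x−vt)²/(4Dt)), with n_e·A the pore (flow) area.
Plume center vt = 2.2 × 1400 = 3080 m, so the well at 3100 m is 20 m downgradient of the peak.
√(4πDt) = 51.37 m, giving peak height M/(n_e·A·√(4πDt)) = 17/(0.26 × 5.1 × 51.37) = 0.2496 kg/m³.
(x−vt)²/(4Dt) = (20)²/(4 × 0.15 × 1400) = 0.4762; exp(−0.4762) = 0.6211.
C = 0.2496 × 0.6211 = 0.155 kg/m³.

0.155 kg/m³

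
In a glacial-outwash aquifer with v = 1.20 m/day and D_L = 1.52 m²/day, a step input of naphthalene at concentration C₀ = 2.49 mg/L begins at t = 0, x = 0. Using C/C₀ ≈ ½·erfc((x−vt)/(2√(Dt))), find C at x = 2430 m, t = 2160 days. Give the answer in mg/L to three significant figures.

For a continuous step input, C/C₀ ≈ ½·erfc((x−vt)/(2√(Dt))).
vt = 1.20 × 2160 = 2592 m and 2√(Dt) = 2√(1.52 × 2160) = 114.6 m.
Argument (x−vt)/(2√(Dt)) = (2430 − 2592)/114.6 = -1.414; ½·erfc(-1.414) = 0.9772.
C = 2.49 × 0.9772 = 2.43 mg/L.

2.43 mg/L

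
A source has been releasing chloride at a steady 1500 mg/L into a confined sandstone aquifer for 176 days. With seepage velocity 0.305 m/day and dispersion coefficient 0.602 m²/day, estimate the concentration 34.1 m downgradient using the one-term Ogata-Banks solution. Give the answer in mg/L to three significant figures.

1370 mg/L

For a continuous step input, C/C₀ ≈ ½·erfc((x−vt)/(2√(Dt))).
vt = 0.305 × 176 = 53.68 m and 2√(Dt) = 2√(0.602 × 176) = 20.59 m.
Argument (x−vt)/(2√(Dt)) = (34.1 − 53.68)/20.59 = -0.9509; ½·erfc(-0.9509) = 0.9107.
C = 1500 × 0.9107 = 1370 mg/L.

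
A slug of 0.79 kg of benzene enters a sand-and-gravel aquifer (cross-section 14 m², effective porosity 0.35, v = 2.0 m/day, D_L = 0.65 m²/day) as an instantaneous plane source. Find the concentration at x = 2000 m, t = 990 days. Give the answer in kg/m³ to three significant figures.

0.00153 kg/m³

For an instantaneous plane source, C(x,t) = M/(n_e·A·√(4πDt)) · exp(−(x−vt)²/(4Dt)), with n_e·A the pore (flow) area.
Plume center vt = 2.0 × 990 = 1980 m, so the well at 2000 m is 20 m downgradient of the peak.
√(4πDt) = 89.92 m, giving peak height M/(n_e·A·√(4πDt)) = 0.79/(0.35 × 14 × 89.92) = 0.001793 kg/m³.
(x−vt)²/(4Dt) = (20)²/(4 × 0.65 × 990) = 0.1554; exp(−0.1554) = 0.8561.
C = 0.001793 × 0.8561 = 0.00153 kg/m³.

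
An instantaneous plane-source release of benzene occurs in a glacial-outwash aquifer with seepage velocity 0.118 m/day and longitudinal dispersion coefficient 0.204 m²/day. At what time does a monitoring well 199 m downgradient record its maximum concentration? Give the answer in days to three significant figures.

1670 days

For the 1D instantaneous-source solution, setting ∂C/∂t = 0 at fixed x gives v²t² + 2Dt − x² = 0, so t = (√(D² + v²x²) − D)/v².
√(D² + v²x²) = √(0.204² + 0.118² × 199²) = 23.48; v² = 0.013924.
t = (23.48 − 0.204)/0.013924 = 1670 days (vs. the pure-advection estimate x/v = 1690 d).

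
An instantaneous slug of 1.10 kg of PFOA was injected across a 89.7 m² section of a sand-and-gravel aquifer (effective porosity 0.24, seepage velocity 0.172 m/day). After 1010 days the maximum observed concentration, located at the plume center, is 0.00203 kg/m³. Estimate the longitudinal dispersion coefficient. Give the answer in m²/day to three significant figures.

At the plume center C_max = M/(n_e·A·√(4πDt)), so D = M²/(4πt·(n_e·A·C_max)²).
n_e·A·C_max = 0.24 × 89.7 × 0.00203 = 0.04370 kg/m.
D = 1.10²/(4π × 1010 × 0.04370²) = 0.0499 m²/day.

0.0499 m²/day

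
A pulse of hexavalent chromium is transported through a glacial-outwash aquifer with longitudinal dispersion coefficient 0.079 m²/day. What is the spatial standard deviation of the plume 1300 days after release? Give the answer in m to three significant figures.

14.3 m

Dispersive spreading gives a Gaussian with σ² = 2Dt; advection only shifts the center.
σ = √(2 × 0.079 × 1300) = 14.3 m.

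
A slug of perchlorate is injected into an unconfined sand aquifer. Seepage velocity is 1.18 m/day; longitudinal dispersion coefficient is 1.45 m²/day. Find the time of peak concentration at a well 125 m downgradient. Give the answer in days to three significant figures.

105 days

For the 1D instantaneous-source solution, setting ∂C/∂t = 0 at fixed x gives v²t² + 2Dt − x² = 0, so t = (√(D² + v²x²) − D)/v².
√(D² + v²x²) = √(1.45² + 1.18² × 125²) = 147.5; v² = 1.3924.
t = (147.5 − 1.45)/1.3924 = 105 days (vs. the pure-advection estimate x/v = 106 d).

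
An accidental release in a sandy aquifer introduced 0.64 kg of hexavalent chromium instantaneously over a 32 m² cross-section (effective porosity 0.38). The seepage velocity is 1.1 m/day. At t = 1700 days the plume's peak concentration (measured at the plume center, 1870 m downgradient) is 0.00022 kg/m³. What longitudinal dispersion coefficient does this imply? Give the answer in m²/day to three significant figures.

2.68 m²/day

At the plume center C_max = M/(n_e·A·√(4πDt)), so D = M²/(4πt·(n_e·A·C_max)²).
n_e·A·C_max = 0.38 × 32 × 0.00022 = 0.002675 kg/m.
D = 0.64²/(4π × 1700 × 0.002675²) = 2.68 m²/day.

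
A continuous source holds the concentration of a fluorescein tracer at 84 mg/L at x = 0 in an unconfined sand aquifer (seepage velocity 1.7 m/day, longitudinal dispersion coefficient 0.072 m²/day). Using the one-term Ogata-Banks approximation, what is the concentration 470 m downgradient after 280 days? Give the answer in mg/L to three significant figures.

69.5 mg/L

For a continuous step input, C/C₀ ≈ ½·erfc((x−vt)/(2√(Dt))).
vt = 1.7 × 280 = 476 m and 2√(Dt) = 2√(0.072 × 280) = 8.980 m.
Argument (x−vt)/(2√(Dt)) = (470 − 476)/8.980 = -0.6682; ½·erfc(-0.6682) = 0.8277.
C = 84 × 0.8277 = 69.5 mg/L.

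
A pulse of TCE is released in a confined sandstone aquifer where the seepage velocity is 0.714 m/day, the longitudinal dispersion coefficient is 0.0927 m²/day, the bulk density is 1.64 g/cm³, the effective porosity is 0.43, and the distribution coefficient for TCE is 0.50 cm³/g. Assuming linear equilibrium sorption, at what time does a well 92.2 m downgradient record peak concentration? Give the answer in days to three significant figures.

Retardation factor R = 1 + ρ_b·K_d/n = 1 + 1.64 × 0.50/0.43 = 2.907.
Sorption retards both mechanisms: v_R = v/R = 0.2456 m/day, D_R = D/R = 0.03189 m²/day.
Peak time from v_R²t² + 2D_R t − x² = 0: t = (√(D_R² + v_R²x²) − D_R)/v_R².
√(D_R² + v_R²x²) = √(0.03189² + 0.2456² × 92.2²) = 22.64; v_R² = 0.06032.
t = (22.64 − 0.03189)/0.06032 = 375 days.

375 days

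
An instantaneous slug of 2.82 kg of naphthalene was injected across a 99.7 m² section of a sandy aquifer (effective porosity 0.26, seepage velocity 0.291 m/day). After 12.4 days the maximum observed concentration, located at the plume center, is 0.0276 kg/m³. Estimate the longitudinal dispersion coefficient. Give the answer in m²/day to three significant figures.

At the plume center C_max = M/(n_e·A·√(4πDt)), so D = M²/(4πt·(n_e·A·C_max)²).
n_e·A·C_max = 0.26 × 99.7 × 0.0276 = 0.7154 kg/m.
D = 2.82²/(4π × 12.4 × 0.7154²) = 0.0997 m²/day.

0.0997 m²/day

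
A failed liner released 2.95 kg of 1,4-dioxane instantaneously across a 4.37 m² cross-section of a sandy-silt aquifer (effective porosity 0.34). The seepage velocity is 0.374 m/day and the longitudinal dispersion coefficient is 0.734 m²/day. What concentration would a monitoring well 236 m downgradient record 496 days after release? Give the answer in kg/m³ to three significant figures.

0.00510 kg/m³

For an instantaneous plane source, C(x,t) = M/(n_e·A·√(4πDt)) · exp(−(x−vt)²/(4Dt)), with n_e·A the pore (flow) area.
Plume center vt = 0.374 × 496 = 185.504 m, so the well at 236 m is 50.496 m downgradient of the peak.
√(4πDt) = 67.64 m, giving peak height M/(n_e·A·√(4πDt)) = 2.95/(0.34 × 4.37 × 67.64) = 0.02935 kg/m³.
(x−vt)²/(4Dt) = (50.496)²/(4 × 0.734 × 496) = 1.751; exp(−1.751) = 0.1736.
C = 0.02935 × 0.1736 = 0.00510 kg/m³.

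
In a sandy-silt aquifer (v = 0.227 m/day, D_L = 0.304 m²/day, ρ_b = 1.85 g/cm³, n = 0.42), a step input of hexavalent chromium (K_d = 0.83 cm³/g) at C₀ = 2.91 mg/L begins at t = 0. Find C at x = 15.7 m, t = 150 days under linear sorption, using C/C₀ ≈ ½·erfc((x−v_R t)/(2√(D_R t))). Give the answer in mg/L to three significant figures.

Retardation factor R = 1 + ρ_b·K_d/n = 1 + 1.85 × 0.83/0.42 = 4.656.
Sorption retards both mechanisms: v_R = v/R = 0.04875 m/day, D_R = D/R = 0.06529 m²/day.
v_R·t = 0.04875 × 150 = 7.3125 m; 2√(D_R t) = 6.259 m; argument = (15.7 − 7.3125)/6.259 = 1.340.
C = C₀ × ½·erfc(1.340) = 2.91 × 0.02904 = 0.0845 mg/L.

0.0845 mg/L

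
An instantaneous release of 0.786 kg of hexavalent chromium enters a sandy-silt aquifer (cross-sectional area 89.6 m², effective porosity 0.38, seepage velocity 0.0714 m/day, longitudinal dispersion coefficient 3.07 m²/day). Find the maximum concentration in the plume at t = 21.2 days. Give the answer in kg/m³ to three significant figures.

The peak of an instantaneous 1D plume sits at x = vt; there the Gaussian factor is 1 and C_max = M/(n_e·A·√(4πDt)), where n_e·A is the pore area the mass is dissolved in.
√(4πDt) = √(4π × 3.07 × 21.2) = 28.60 m, so C_max = 0.786/(0.38 × 89.6 × 28.60) = 0.000807 kg/m³.

0.000807 kg/m³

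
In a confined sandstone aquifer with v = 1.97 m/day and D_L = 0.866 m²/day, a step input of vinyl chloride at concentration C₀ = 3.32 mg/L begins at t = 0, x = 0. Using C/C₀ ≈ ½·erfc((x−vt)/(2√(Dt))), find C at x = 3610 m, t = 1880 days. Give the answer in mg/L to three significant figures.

For a continuous step input, C/C₀ ≈ ½·erfc((x−vt)/(2√(Dt))).
vt = 1.97 × 1880 = 3703.6 m and 2√(Dt) = 2√(0.866 × 1880) = 80.70 m.
Argument (x−vt)/(2√(Dt)) = (3610 − 3703.6)/80.70 = -1.160; ½·erfc(-1.160) = 0.9495.
C = 3.32 × 0.9495 = 3.15 mg/L.

3.15 mg/L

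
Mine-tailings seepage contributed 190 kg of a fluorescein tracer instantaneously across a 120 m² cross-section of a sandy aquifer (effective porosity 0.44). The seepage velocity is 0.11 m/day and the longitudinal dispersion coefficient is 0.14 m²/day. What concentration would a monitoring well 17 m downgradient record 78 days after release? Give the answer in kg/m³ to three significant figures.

0.0606 kg/m³

For an instantaneous plane source, C(x,t) = M/(n_e·A·√(4πDt)) · exp(−(x−vt)²/(4Dt)), with n_e·A the pore (flow) area.
Plume center vt = 0.11 × 78 = 8.58 m, so the well at 17 m is 8.42 m downgradient of the peak.
√(4πDt) = 11.71 m, giving peak height M/(n_e·A·√(4πDt)) = 190/(0.44 × 120 × 11.71) = 0.3073 kg/m³.
(x−vt)²/(4Dt) = (8.42)²/(4 × 0.14 × 78) = 1.623; exp(−1.623) = 0.1973.
C = 0.3073 × 0.1973 = 0.0606 kg/m³.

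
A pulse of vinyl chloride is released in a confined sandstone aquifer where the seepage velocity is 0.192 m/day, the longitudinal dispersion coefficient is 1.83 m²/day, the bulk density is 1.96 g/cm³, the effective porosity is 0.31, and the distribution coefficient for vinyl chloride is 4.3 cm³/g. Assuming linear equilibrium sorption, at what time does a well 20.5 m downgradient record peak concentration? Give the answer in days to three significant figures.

1920 days

Retardation factor R = 1 + ρ_b·K_d/n = 1 + 1.96 × 4.3/0.31 = 28.19.
Sorption retards both mechanisms: v_R = v/R = 0.006811 m/day, D_R = D/R = 0.06492 m²/day.
Peak time from v_R²t² + 2D_R t − x² = 0: t = (√(D_R² + v_R²x²) − D_R)/v_R².
√(D_R² + v_R²x²) = √(0.06492² + 0.006811² × 20.5²) = 0.1540; v_R² = 4.639e-05.
t = (0.1540 − 0.06492)/4.639e-05 = 1920 days.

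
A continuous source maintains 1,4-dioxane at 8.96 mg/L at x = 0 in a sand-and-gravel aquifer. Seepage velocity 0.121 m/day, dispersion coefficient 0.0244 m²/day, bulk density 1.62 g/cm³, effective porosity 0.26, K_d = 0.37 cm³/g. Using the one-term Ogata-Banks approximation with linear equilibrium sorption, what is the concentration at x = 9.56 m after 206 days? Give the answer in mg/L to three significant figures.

Retardation factor R = 1 + ρ_b·K_d/n = 1 + 1.62 × 0.37/0.26 = 3.305.
Sorption retards both mechanisms: v_R = v/R = 0.03661 m/day, D_R = D/R = 0.007383 m²/day.
v_R·t = 0.03661 × 206 = 7.54166 m; 2√(D_R t) = 2.466 m; argument = (9.56 − 7.54166)/2.466 = 0.8185.
C = C₀ × ½·erfc(0.8185) = 8.96 × 0.1235 = 1.11 mg/L.

1.11 mg/L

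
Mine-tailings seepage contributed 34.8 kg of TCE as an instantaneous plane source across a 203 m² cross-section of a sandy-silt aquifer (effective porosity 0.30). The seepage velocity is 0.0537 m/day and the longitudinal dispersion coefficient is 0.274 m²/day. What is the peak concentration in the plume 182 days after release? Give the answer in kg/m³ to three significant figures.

The peak of an instantaneous 1D plume sits at x = vt; there the Gaussian factor is 1 and C_max = M/(n_e·A·√(4πDt)), where n_e·A is the pore area the mass is dissolved in.
√(4πDt) = √(4π × 0.274 × 182) = 25.03 m, so C_max = 34.8/(0.30 × 203 × 25.03) = 0.0228 kg/m³.

0.0228 kg/m³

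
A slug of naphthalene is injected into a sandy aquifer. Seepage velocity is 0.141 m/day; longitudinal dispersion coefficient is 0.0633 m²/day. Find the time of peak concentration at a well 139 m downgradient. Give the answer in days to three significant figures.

983 days

For the 1D instantaneous-source solution, setting ∂C/∂t = 0 at fixed x gives v²t² + 2Dt − x² = 0, so t = (√(D² + v²x²) − D)/v².
√(D² + v²x²) = √(0.0633² + 0.141² × 139²) = 19.60; v² = 0.019881.
t = (19.60 − 0.0633)/0.019881 = 983 days (vs. the pure-advection estimate x/v = 986 d).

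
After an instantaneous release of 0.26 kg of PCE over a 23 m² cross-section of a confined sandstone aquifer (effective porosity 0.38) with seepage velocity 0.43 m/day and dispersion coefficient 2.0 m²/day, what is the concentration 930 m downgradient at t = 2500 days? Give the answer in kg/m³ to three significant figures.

4.15e-05 kg/m³

For an instantaneous plane source, C(x,t) = M/(n_e·A·√(4πDt)) · exp(−(x−vt)²/(4Dt)), with n_e·A the pore (flow) area.
Plume center vt = 0.43 × 2500 = 1075 m, so the well at 930 m is 145 m upgradient of the peak.
√(4πDt) = 250.7 m, giving peak height M/(n_e·A·√(4πDt)) = 0.26/(0.38 × 23 × 250.7) = 0.0001187 kg/m³.
(x−vt)²/(4Dt) = (-145)²/(4 × 2.0 × 2500) = 1.051; exp(−1.051) = 0.3496.
C = 0.0001187 × 0.3496 = 4.15e-05 kg/m³.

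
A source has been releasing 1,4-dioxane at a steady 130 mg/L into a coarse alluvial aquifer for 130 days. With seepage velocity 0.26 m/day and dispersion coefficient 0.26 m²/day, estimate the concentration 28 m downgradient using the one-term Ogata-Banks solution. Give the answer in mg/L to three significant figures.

98.8 mg/L

For a continuous step input, C/C₀ ≈ ½·erfc((x−vt)/(2√(Dt))).
vt = 0.26 × 130 = 33.8 m and 2√(Dt) = 2√(0.26 × 130) = 11.63 m.
Argument (x−vt)/(2√(Dt)) = (28 − 33.8)/11.63 = -0.4987; ½·erfc(-0.4987) = 0.7597.
C = 130 × 0.7597 = 98.8 mg/L.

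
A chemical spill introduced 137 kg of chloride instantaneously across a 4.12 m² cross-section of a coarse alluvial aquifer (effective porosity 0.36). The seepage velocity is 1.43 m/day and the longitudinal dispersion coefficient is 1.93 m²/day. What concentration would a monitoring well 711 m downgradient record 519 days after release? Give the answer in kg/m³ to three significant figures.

For an instantaneous plane source, C(x,t) = M/(n_e·A·√(4πDt)) · exp(−(x−vt)²/(4Dt)), with n_e·A the pore (flow) area.
Plume center vt = 1.43 × 519 = 742.17 m, so the well at 711 m is 31.17 m upgradient of the peak.
√(4πDt) = 112.2 m, giving peak height M/(n_e·A·√(4πDt)) = 137/(0.36 × 4.12 × 112.2) = 0.8232 kg/m³.
(x−vt)²/(4Dt) = (-31.17)²/(4 × 1.93 × 519) = 0.2425; exp(−0.2425) = 0.7847.
C = 0.8232 × 0.7847 = 0.646 kg/m³.

0.646 kg/m³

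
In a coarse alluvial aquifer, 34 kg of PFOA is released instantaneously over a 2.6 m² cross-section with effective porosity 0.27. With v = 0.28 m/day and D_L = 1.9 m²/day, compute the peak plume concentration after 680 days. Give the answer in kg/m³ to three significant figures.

0.380 kg/m³

The peak of an instantaneous 1D plume sits at x = vt; there the Gaussian factor is 1 and C_max = M/(n_e·A·√(4πDt)), where n_e·A is the pore area the mass is dissolved in.
√(4πDt) = √(4π × 1.9 × 680) = 127.4 m, so C_max = 34/(0.27 × 2.6 × 127.4) = 0.380 kg/m³.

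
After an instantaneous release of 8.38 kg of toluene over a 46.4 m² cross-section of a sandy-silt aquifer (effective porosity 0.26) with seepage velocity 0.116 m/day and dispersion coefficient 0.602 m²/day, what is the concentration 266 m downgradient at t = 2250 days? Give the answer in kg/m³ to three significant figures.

0.00530 kg/m³

For an instantaneous plane source, C(x,t) = M/(n_e·A·√(4πDt)) · exp(−(x−vt)²/(4Dt)), with n_e·A the pore (flow) area.
Plume center vt = 0.116 × 2250 = 261 m, so the well at 266 m is 5 m downgradient of the peak.
√(4πDt) = 130.5 m, giving peak height M/(n_e·A·√(4πDt)) = 8.38/(0.26 × 46.4 × 130.5) = 0.005323 kg/m³.
(x−vt)²/(4Dt) = (5)²/(4 × 0.602 × 2250) = 0.004614; exp(−0.004614) = 0.9954.
C = 0.005323 × 0.9954 = 0.00530 kg/m³.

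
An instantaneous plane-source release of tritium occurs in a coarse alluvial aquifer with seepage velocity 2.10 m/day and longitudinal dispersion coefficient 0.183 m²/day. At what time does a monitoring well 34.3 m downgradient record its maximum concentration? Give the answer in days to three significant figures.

16.3 days

For the 1D instantaneous-source solution, setting ∂C/∂t = 0 at fixed x gives v²t² + 2Dt − x² = 0, so t = (√(D² + v²x²) − D)/v².
√(D² + v²x²) = √(0.183² + 2.10² × 34.3²) = 72.03; v² = 4.41.
t = (72.03 − 0.183)/4.41 = 16.3 days (vs. the pure-advection estimate x/v = 16.3 d).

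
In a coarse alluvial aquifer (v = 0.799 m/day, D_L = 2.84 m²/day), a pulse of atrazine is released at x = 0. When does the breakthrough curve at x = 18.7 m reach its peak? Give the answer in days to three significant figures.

For the 1D instantaneous-source solution, setting ∂C/∂t = 0 at fixed x gives v²t² + 2Dt − x² = 0, so t = (√(D² + v²x²) − D)/v².
√(D² + v²x²) = √(2.84² + 0.799² × 18.7²) = 15.21; v² = 0.638401.
t = (15.21 − 2.84)/0.638401 = 19.4 days (vs. the pure-advection estimate x/v = 23.4 d).

19.4 days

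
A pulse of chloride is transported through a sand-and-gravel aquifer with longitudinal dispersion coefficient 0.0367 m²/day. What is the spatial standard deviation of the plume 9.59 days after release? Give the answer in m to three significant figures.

0.839 m

Dispersive spreading gives a Gaussian with σ² = 2Dt; advection only shifts the center.
σ = √(2 × 0.0367 × 9.59) = 0.839 m.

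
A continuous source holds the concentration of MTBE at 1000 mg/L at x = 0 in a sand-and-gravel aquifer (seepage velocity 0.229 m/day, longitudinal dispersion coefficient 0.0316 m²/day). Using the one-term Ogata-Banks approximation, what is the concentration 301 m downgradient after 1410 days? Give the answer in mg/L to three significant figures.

For a continuous step input, C/C₀ ≈ ½·erfc((x−vt)/(2√(Dt))).
vt = 0.229 × 1410 = 322.89 m and 2√(Dt) = 2√(0.0316 × 1410) = 13.35 m.
Argument (x−vt)/(2√(Dt)) = (301 − 322.89)/13.35 = -1.640; ½·erfc(-1.640) = 0.9898.
C = 1000 × 0.9898 = 990 mg/L.

990 mg/L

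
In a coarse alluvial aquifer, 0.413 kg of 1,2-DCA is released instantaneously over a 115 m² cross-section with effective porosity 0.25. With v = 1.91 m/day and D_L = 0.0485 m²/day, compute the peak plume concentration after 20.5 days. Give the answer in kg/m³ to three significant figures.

The peak of an instantaneous 1D plume sits at x = vt; there the Gaussian factor is 1 and C_max = M/(n_e·A·√(4πDt)), where n_e·A is the pore area the mass is dissolved in.
√(4πDt) = √(4π × 0.0485 × 20.5) = 3.535 m, so C_max = 0.413/(0.25 × 115 × 3.535) = 0.00406 kg/m³.

0.00406 kg/m³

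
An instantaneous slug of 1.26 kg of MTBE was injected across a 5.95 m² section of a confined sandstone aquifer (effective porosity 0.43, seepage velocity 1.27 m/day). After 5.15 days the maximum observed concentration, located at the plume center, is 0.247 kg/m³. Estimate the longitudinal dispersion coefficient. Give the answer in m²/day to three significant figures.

At the plume center C_max = M/(n_e·A·√(4πDt)), so D = M²/(4πt·(n_e·A·C_max)²).
n_e·A·C_max = 0.43 × 5.95 × 0.247 = 0.6319 kg/m.
D = 1.26²/(4π × 5.15 × 0.6319²) = 0.0614 m²/day.

0.0614 m²/day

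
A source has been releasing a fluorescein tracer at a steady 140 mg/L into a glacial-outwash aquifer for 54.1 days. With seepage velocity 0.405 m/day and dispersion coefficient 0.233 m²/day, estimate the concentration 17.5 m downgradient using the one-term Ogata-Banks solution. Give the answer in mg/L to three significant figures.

113 mg/L

For a continuous step input, C/C₀ ≈ ½·erfc((x−vt)/(2√(Dt))).
vt = 0.405 × 54.1 = 21.9105 m and 2√(Dt) = 2√(0.233 × 54.1) = 7.101 m.
Argument (x−vt)/(2√(Dt)) = (17.5 − 21.9105)/7.101 = -0.6211; ½·erfc(-0.6211) = 0.8101.
C = 140 × 0.8101 = 113 mg/L.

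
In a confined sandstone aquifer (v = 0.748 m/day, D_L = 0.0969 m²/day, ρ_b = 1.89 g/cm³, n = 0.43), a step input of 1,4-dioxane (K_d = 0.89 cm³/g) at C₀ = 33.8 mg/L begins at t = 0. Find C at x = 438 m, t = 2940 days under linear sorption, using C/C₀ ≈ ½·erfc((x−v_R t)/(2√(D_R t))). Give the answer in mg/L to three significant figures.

Retardation factor R = 1 + ρ_b·K_d/n = 1 + 1.89 × 0.89/0.43 = 4.912.
Sorption retards both mechanisms: v_R = v/R = 0.1523 m/day, D_R = D/R = 0.01973 m²/day.
v_R·t = 0.1523 × 2940 = 447.762 m; 2√(D_R t) = 15.23 m; argument = (438 − 447.762)/15.23 = -0.6410.
C = C₀ × ½·erfc(-0.6410) = 33.8 × 0.8177 = 27.6 mg/L.

27.6 mg/L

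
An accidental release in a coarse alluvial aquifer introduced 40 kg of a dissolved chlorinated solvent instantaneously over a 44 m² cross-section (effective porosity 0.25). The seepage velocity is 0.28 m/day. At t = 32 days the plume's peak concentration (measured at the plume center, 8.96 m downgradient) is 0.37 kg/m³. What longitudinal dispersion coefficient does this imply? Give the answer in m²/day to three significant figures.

At the plume center C_max = M/(n_e·A·√(4πDt)), so D = M²/(4πt·(n_e·A·C_max)²).
n_e·A·C_max = 0.25 × 44 × 0.37 = 4.070 kg/m.
D = 40²/(4π × 32 × 4.070²) = 0.240 m²/day.

0.240 m²/day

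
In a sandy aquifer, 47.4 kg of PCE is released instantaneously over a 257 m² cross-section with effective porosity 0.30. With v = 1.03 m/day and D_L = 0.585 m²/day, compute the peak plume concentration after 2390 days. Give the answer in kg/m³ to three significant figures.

0.00464 kg/m³

The peak of an instantaneous 1D plume sits at x = vt; there the Gaussian factor is 1 and C_max = M/(n_e·A·√(4πDt)), where n_e·A is the pore area the mass is dissolved in.
√(4πDt) = √(4π × 0.585 × 2390) = 132.6 m, so C_max = 47.4/(0.30 × 257 × 132.6) = 0.00464 kg/m³.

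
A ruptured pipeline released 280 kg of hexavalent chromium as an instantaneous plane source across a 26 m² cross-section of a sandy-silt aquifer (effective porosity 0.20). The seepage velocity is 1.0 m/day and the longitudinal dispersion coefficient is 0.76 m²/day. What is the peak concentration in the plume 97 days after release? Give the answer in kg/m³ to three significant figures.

1.77 kg/m³

The peak of an instantaneous 1D plume sits at x = vt; there the Gaussian factor is 1 and C_max = M/(n_e·A·√(4πDt)), where n_e·A is the pore area the mass is dissolved in.
√(4πDt) = √(4π × 0.76 × 97) = 30.44 m, so C_max = 280/(0.20 × 26 × 30.44) = 1.77 kg/m³.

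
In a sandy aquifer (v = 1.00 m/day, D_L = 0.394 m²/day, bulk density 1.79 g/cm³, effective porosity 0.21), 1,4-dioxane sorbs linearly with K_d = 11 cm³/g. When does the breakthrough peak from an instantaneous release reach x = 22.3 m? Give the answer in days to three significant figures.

2080 days

Retardation factor R = 1 + ρ_b·K_d/n = 1 + 1.79 × 11/0.21 = 94.76.
Sorption retards both mechanisms: v_R = v/R = 0.01055 m/day, D_R = D/R = 0.004158 m²/day.
Peak time from v_R²t² + 2D_R t − x² = 0: t = (√(D_R² + v_R²x²) − D_R)/v_R².
√(D_R² + v_R²x²) = √(0.004158² + 0.01055² × 22.3²) = 0.2353; v_R² = 0.0001113.
t = (0.2353 − 0.004158)/0.0001113 = 2080 days.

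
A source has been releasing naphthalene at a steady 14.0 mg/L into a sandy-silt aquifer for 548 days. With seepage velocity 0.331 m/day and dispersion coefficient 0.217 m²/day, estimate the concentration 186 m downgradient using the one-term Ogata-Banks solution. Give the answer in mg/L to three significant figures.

5.35 mg/L

For a continuous step input, C/C₀ ≈ ½·erfc((x−vt)/(2√(Dt))).
vt = 0.331 × 548 = 181.388 m and 2√(Dt) = 2√(0.217 × 548) = 21.81 m.
Argument (x−vt)/(2√(Dt)) = (186 − 181.388)/21.81 = 0.2115; ½·erfc(0.2115) = 0.3824.
C = 14.0 × 0.3824 = 5.35 mg/L.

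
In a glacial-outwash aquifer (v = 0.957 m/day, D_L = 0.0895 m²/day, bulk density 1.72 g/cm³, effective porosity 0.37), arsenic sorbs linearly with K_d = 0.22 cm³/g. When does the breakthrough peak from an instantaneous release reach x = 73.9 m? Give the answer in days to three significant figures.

156 days

Retardation factor R = 1 + ρ_b·K_d/n = 1 + 1.72 × 0.22/0.37 = 2.023.
Sorption retards both mechanisms: v_R = v/R = 0.4731 m/day, D_R = D/R = 0.04424 m²/day.
Peak time from v_R²t² + 2D_R t − x² = 0: t = (√(D_R² + v_R²x²) − D_R)/v_R².
√(D_R² + v_R²x²) = √(0.04424² + 0.4731² × 73.9²) = 34.96; v_R² = 0.2238.
t = (34.96 − 0.04424)/0.2238 = 156 days.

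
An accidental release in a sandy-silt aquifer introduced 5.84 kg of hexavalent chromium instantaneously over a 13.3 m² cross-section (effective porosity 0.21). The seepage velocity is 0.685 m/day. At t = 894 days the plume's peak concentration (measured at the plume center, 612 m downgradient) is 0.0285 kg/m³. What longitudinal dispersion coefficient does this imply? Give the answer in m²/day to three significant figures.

0.479 m²/day

At the plume center C_max = M/(n_e·A·√(4πDt)), so D = M²/(4πt·(n_e·A·C_max)²).
n_e·A·C_max = 0.21 × 13.3 × 0.0285 = 0.07960 kg/m.
D = 5.84²/(4π × 894 × 0.07960²) = 0.479 m²/day.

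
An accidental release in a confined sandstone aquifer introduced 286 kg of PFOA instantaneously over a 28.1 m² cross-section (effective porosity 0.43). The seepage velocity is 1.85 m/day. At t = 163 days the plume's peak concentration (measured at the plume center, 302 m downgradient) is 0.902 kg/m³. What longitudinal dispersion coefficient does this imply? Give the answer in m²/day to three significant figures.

0.336 m²/day

At the plume center C_max = M/(n_e·A·√(4πDt)), so D = M²/(4πt·(n_e·A·C_max)²).
n_e·A·C_max = 0.43 × 28.1 × 0.902 = 10.90 kg/m.
D = 286²/(4π × 163 × 10.90²) = 0.336 m²/day.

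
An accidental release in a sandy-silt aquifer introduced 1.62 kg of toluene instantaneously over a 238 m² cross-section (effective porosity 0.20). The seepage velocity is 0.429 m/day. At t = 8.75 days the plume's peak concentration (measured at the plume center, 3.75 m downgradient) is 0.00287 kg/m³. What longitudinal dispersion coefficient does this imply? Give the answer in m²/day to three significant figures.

At the plume center C_max = M/(n_e·A·√(4πDt)), so D = M²/(4πt·(n_e·A·C_max)²).
n_e·A·C_max = 0.20 × 238 × 0.00287 = 0.1366 kg/m.
D = 1.62²/(4π × 8.75 × 0.1366²) = 1.28 m²/day.

1.28 m²/day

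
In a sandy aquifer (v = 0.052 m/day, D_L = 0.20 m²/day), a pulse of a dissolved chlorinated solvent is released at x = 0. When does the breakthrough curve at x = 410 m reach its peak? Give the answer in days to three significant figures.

For the 1D instantaneous-source solution, setting ∂C/∂t = 0 at fixed x gives v²t² + 2Dt − x² = 0, so t = (√(D² + v²x²) − D)/v².
√(D² + v²x²) = √(0.20² + 0.052² × 410²) = 21.32; v² = 0.002704.
t = (21.32 − 0.20)/0.002704 = 7810 days (vs. the pure-advection estimate x/v = 7880 d).

7810 days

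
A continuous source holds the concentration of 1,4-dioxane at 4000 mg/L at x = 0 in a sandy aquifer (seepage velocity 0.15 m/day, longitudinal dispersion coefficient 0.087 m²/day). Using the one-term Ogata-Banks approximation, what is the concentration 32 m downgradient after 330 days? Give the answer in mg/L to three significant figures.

3960 mg/L

For a continuous step input, C/C₀ ≈ ½·erfc((x−vt)/(2√(Dt))).
vt = 0.15 × 330 = 49.5 m and 2√(Dt) = 2√(0.087 × 330) = 10.72 m.
Argument (x−vt)/(2√(Dt)) = (32 − 49.5)/10.72 = -1.632; ½·erfc(-1.632) = 0.9895.
C = 4000 × 0.9895 = 3960 mg/L.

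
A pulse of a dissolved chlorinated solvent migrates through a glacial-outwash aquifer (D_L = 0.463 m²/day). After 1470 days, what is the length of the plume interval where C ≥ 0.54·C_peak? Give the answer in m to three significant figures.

The plume is Gaussian with σ = √(2Dt) = √(2 × 0.463 × 1470) = 36.89 m.
C/C_peak = exp(−Δx²/(2σ²)) = 0.54 ⇒ Δx = σ·√(−2 ln 0.54) = 36.89 × 1.110 = 40.95 m.
Width = 2Δx = 81.9 m.

81.9 m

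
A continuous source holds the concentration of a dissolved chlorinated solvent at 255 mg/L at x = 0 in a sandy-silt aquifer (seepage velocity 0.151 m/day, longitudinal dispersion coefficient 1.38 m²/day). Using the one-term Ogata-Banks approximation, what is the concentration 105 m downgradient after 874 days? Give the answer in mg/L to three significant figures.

For a continuous step input, C/C₀ ≈ ½·erfc((x−vt)/(2√(Dt))).
vt = 0.151 × 874 = 131.974 m and 2√(Dt) = 2√(1.38 × 874) = 69.46 m.
Argument (x−vt)/(2√(Dt)) = (105 − 131.974)/69.46 = -0.3883; ½·erfc(-0.3883) = 0.7085.
C = 255 × 0.7085 = 181 mg/L.

181 mg/L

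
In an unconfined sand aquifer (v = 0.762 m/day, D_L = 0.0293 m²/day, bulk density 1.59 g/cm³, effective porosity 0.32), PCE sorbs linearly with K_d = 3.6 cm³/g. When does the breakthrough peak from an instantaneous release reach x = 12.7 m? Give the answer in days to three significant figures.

Retardation factor R = 1 + ρ_b·K_d/n = 1 + 1.59 × 3.6/0.32 = 18.89.
Sorption retards both mechanisms: v_R = v/R = 0.04034 m/day, D_R = D/R = 0.001551 m²/day.
Peak time from v_R²t² + 2D_R t − x² = 0: t = (√(D_R² + v_R²x²) − D_R)/v_R².
√(D_R² + v_R²x²) = √(0.001551² + 0.04034² × 12.7²) = 0.5123; v_R² = 0.001627.
t = (0.5123 − 0.001551)/0.001627 = 314 days.

314 days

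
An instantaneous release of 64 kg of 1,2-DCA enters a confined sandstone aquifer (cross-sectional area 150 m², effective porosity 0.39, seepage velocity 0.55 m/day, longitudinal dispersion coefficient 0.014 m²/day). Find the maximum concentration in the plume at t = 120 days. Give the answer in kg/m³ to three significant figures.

0.238 kg/m³

The peak of an instantaneous 1D plume sits at x = vt; there the Gaussian factor is 1 and C_max = M/(n_e·A·√(4πDt)), where n_e·A is the pore area the mass is dissolved in.
√(4πDt) = √(4π × 0.014 × 120) = 4.595 m, so C_max = 64/(0.39 × 150 × 4.595) = 0.238 kg/m³.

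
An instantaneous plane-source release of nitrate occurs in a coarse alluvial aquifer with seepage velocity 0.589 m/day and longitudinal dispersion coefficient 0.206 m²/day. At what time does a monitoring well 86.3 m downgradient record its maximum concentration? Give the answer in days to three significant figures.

146 days

For the 1D instantaneous-source solution, setting ∂C/∂t = 0 at fixed x gives v²t² + 2Dt − x² = 0, so t = (√(D² + v²x²) − D)/v².
√(D² + v²x²) = √(0.206² + 0.589² × 86.3²) = 50.83; v² = 0.346921.
t = (50.83 − 0.206)/0.346921 = 146 days (vs. the pure-advection estimate x/v = 147 d).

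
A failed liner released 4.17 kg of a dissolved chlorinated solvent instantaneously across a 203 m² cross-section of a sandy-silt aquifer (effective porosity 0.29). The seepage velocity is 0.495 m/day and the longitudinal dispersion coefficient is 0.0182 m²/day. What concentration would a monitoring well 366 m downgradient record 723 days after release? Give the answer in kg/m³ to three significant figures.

0.00158 kg/m³

For an instantaneous plane source, C(x,t) = M/(n_e·A·√(4πDt)) · exp(−(x−vt)²/(4Dt)), with n_e·A the pore (flow) area.
Plume center vt = 0.495 × 723 = 357.885 m, so the well at 366 m is 8.115 m downgradient of the peak.
√(4πDt) = 12.86 m, giving peak height M/(n_e·A·√(4πDt)) = 4.17/(0.29 × 203 × 12.86) = 0.005508 kg/m³.
(x−vt)²/(4Dt) = (8.115)²/(4 × 0.0182 × 723) = 1.251; exp(−1.251) = 0.2862.
C = 0.005508 × 0.2862 = 0.00158 kg/m³.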